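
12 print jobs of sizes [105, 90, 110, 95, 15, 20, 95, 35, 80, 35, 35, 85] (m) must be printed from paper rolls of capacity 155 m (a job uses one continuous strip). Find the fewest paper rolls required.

Total = 110 + 105 + 95 + 95 + 90 + 85 + 80 + 35 + 35 + 35 + 20 + 15 = 800 m.
Lower bound: ⌈800/155⌉ = 6 paper rolls.
Also, 7 print jobs each exceed 155/2 m, and no two of those can share a roll, so at least 7 paper rolls are needed.
A packing using 7 paper rolls:
  roll 1: 110 + 35 = 145
  roll 2: 105 + 35 + 15 = 155
  roll 3: 95 + 35 + 20 = 150
  roll 4: 95 = 95
  roll 5: 90 = 90
  roll 6: 85 = 85
  roll 7: 80 = 80
This matches the lower bound, so 7 is optimal.

7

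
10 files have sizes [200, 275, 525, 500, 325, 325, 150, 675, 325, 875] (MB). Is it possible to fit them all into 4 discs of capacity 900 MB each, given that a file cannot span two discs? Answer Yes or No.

No

Total = 4175 MB; ⌈4175/900⌉ = 5.
At least 5 discs are required, but only 4 are allowed.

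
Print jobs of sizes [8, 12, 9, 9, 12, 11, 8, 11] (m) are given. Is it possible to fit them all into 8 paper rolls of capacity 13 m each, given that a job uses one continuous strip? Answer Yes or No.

Yes

A valid assignment using 8 paper rolls:
  roll 1: 12 = 12
  roll 2: 12 = 12
  roll 3: 11 = 11
  roll 4: 11 = 11
  roll 5: 9 = 9
  roll 6: 9 = 9
  roll 7: 8 = 8
  roll 8: 8 = 8
Every load is within 13 m, so 8 paper rolls suffice.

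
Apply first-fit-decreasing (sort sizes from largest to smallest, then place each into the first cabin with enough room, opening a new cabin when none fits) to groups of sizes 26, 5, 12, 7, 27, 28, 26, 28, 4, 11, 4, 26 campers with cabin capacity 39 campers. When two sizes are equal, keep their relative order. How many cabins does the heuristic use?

6

Sorted descending: 28, 28, 27, 26, 26, 26, 12, 11, 7, 5, 4, 4.
  28 → cabin 1 (new)  [load 28/39]
  28 → cabin 2 (new)  [load 28/39]
  27 → cabin 3 (new)  [load 27/39]
  26 → cabin 4 (new)  [load 26/39]
  26 → cabin 5 (new)  [load 26/39]
  26 → cabin 6 (new)  [load 26/39]
  12 → cabin 3  [load 39/39]
  11 → cabin 1  [load 39/39]
  7 → cabin 2  [load 35/39]
  5 → cabin 4  [load 31/39]
  4 → cabin 2  [load 39/39]
  4 → cabin 4  [load 35/39]
6 cabins opened.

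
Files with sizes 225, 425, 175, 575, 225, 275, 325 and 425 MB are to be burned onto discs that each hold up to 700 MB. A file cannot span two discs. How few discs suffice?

Total = 575 + 425 + 425 + 325 + 275 + 225 + 225 + 175 = 2650 MB.
Lower bound: ⌈2650/700⌉ = 4 discs.
A packing using 5 discs:
  disc 1: 575 = 575
  disc 2: 425 + 275 = 700
  disc 3: 425 + 225 = 650
  disc 4: 325 + 225 = 550
  disc 5: 175 = 175
No arrangement into 4 discs stays within capacity, so 5 is optimal.

5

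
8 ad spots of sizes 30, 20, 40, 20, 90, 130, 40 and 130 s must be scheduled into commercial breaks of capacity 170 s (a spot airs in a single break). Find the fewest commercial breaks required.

3

Total = 130 + 130 + 90 + 40 + 40 + 30 + 20 + 20 = 500 s.
Lower bound: ⌈500/170⌉ = 3 commercial breaks.
A packing using 3 commercial breaks:
  break 1: 130 + 40 = 170
  break 2: 130 + 40 = 170
  break 3: 90 + 30 + 20 + 20 = 160
This matches the lower bound, so 3 is optimal.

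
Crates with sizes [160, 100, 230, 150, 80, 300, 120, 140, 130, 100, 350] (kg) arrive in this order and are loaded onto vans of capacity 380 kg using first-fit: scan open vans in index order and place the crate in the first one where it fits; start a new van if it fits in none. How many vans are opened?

6

  160 → van 1 (new)  [load 160/380]
  100 → van 1  [load 260/380]
  230 → van 2 (new)  [load 230/380]
  150 → van 2  [load 380/380]
  80 → van 1  [load 340/380]
  300 → van 3 (new)  [load 300/380]
  120 → van 4 (new)  [load 120/380]
  140 → van 4  [load 260/380]
  130 → van 5 (new)  [load 130/380]
  100 → van 4  [load 360/380]
  350 → van 6 (new)  [load 350/380]
6 vans opened.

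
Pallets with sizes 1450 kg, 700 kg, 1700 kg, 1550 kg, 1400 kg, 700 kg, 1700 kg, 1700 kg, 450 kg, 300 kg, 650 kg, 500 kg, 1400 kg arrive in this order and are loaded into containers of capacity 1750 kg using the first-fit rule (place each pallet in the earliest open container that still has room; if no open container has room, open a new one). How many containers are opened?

  1450 → container 1 (new)  [load 1450/1750]
  700 → container 2 (new)  [load 700/1750]
  1700 → container 3 (new)  [load 1700/1750]
  1550 → container 4 (new)  [load 1550/1750]
  1400 → container 5 (new)  [load 1400/1750]
  700 → container 2  [load 1400/1750]
  1700 → container 6 (new)  [load 1700/1750]
  1700 → container 7 (new)  [load 1700/1750]
  450 → container 8 (new)  [load 450/1750]
  300 → container 1  [load 1750/1750]
  650 → container 8  [load 1100/1750]
  500 → container 8  [load 1600/1750]
  1400 → container 9 (new)  [load 1400/1750]
9 containers opened.

9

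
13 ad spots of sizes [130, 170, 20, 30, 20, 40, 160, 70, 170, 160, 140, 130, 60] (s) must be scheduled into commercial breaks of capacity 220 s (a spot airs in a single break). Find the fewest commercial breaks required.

7

Total = 170 + 170 + 160 + 160 + 140 + 130 + 130 + 70 + 60 + 40 + 30 + 20 + 20 = 1300 s.
Lower bound: ⌈1300/220⌉ = 6 commercial breaks.
Also, 7 ad spots each exceed 110 s, and no two of those can share a break, so at least 7 commercial breaks are needed.
A packing using 7 commercial breaks:
  break 1: 170 + 40 = 210
  break 2: 170 + 30 + 20 = 220
  break 3: 160 + 60 = 220
  break 4: 160 + 20 = 180
  break 5: 140 + 70 = 210
  break 6: 130 = 130
  break 7: 130 = 130
This matches the lower bound, so 7 is optimal.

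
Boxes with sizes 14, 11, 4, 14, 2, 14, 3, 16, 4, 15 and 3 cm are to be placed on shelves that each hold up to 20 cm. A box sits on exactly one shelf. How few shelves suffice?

6

Total = 16 + 15 + 14 + 14 + 14 + 11 + 4 + 4 + 3 + 3 + 2 = 100 cm.
Lower bound: ⌈100/20⌉ = 5 shelves.
Also, 6 boxes each exceed 10 cm, and no two of those can share a shelf, so at least 6 shelves are needed.
A packing using 6 shelves:
  shelf 1: 16 + 4 = 20
  shelf 2: 15 + 4 = 19
  shelf 3: 14 + 3 + 3 = 20
  shelf 4: 14 + 2 = 16
  shelf 5: 14 = 14
  shelf 6: 11 = 11
This matches the lower bound, so 6 is optimal.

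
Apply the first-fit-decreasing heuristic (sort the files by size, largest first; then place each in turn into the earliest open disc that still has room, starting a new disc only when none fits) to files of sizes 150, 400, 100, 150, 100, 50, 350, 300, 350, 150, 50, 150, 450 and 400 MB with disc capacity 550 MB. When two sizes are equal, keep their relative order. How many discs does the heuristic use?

6

Sorted descending: 450, 400, 400, 350, 350, 300, 150, 150, 150, 150, 100, 100, 50, 50.
  450 → disc 1 (new)  [load 450/550]
  400 → disc 2 (new)  [load 400/550]
  400 → disc 3 (new)  [load 400/550]
  350 → disc 4 (new)  [load 350/550]
  350 → disc 5 (new)  [load 350/550]
  300 → disc 6 (new)  [load 300/550]
  150 → disc 2  [load 550/550]
  150 → disc 3  [load 550/550]
  150 → disc 4  [load 500/550]
  150 → disc 5  [load 500/550]
  100 → disc 1  [load 550/550]
  100 → disc 6  [load 400/550]
  50 → disc 4  [load 550/550]
  50 → disc 5  [load 550/550]
6 discs opened.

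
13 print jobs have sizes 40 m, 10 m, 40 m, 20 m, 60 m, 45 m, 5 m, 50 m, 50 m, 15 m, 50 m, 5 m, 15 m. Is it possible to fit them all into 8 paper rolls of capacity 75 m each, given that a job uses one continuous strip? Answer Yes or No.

Yes

A valid assignment using 7 paper rolls:
  roll 1: 60 + 15 = 75
  roll 2: 50 + 20 + 5 = 75
  roll 3: 50 + 15 + 10 = 75
  roll 4: 50 + 5 = 55
  roll 5: 45 = 45
  roll 6: 40 = 40
  roll 7: 40 = 40
That uses only 7 ≤ 8, so 8 paper rolls are enough.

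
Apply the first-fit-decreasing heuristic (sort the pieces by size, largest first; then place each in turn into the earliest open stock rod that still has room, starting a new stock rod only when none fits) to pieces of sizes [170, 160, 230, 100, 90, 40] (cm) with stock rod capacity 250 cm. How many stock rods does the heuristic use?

Sorted descending: 230, 170, 160, 100, 90, 40.
  230 → stock rod 1 (new)  [load 230/250]
  170 → stock rod 2 (new)  [load 170/250]
  160 → stock rod 3 (new)  [load 160/250]
  100 → stock rod 4 (new)  [load 100/250]
  90 → stock rod 3  [load 250/250]
  40 → stock rod 2  [load 210/250]
4 stock rods opened.

4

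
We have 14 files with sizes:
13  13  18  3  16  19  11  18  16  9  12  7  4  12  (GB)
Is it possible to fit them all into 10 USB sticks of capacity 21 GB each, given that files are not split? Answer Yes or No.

A valid assignment using 10 USB sticks:
  USB stick 1: 19 = 19
  USB stick 2: 18 + 3 = 21
  USB stick 3: 18 = 18
  USB stick 4: 16 + 4 = 20
  USB stick 5: 16 = 16
  USB stick 6: 13 + 7 = 20
  USB stick 7: 13 = 13
  USB stick 8: 12 + 9 = 21
  USB stick 9: 12 = 12
  USB stick 10: 11 = 11
Every load is within 21 GB, so 10 USB sticks suffice.

Yes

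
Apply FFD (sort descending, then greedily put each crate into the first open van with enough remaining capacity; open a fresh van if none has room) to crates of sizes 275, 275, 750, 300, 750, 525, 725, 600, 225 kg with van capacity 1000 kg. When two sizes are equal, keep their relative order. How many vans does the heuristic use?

Sorted descending: 750, 750, 725, 600, 525, 300, 275, 275, 225.
  750 → van 1 (new)  [load 750/1000]
  750 → van 2 (new)  [load 750/1000]
  725 → van 3 (new)  [load 725/1000]
  600 → van 4 (new)  [load 600/1000]
  525 → van 5 (new)  [load 525/1000]
  300 → van 4  [load 900/1000]
  275 → van 3  [load 1000/1000]
  275 → van 5  [load 800/1000]
  225 → van 1  [load 975/1000]
5 vans opened.

5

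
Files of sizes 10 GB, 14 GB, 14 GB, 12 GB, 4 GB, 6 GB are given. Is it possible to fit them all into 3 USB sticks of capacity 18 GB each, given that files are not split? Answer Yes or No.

Total = 60 GB; ⌈60/18⌉ = 4.
At least 4 USB sticks are required, but only 3 are allowed.

No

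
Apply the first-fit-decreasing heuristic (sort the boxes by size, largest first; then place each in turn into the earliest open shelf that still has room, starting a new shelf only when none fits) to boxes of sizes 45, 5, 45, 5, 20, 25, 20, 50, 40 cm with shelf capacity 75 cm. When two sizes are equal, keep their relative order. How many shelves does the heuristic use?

Sorted descending: 50, 45, 45, 40, 25, 20, 20, 5, 5.
  50 → shelf 1 (new)  [load 50/75]
  45 → shelf 2 (new)  [load 45/75]
  45 → shelf 3 (new)  [load 45/75]
  40 → shelf 4 (new)  [load 40/75]
  25 → shelf 1  [load 75/75]
  20 → shelf 2  [load 65/75]
  20 → shelf 3  [load 65/75]
  5 → shelf 2  [load 70/75]
  5 → shelf 2  [load 75/75]
4 shelves opened.

4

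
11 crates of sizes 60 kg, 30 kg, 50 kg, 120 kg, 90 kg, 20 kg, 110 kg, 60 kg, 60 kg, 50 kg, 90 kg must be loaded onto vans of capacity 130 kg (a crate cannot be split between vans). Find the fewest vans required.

Total = 120 + 110 + 90 + 90 + 60 + 60 + 60 + 50 + 50 + 30 + 20 = 740 kg.
Lower bound: ⌈740/130⌉ = 6 vans.
A packing using 7 vans:
  van 1: 120 = 120
  van 2: 110 + 20 = 130
  van 3: 90 + 30 = 120
  van 4: 90 = 90
  van 5: 60 + 60 = 120
  van 6: 60 + 50 = 110
  van 7: 50 = 50
No arrangement into 6 vans stays within capacity, so 7 is optimal.

7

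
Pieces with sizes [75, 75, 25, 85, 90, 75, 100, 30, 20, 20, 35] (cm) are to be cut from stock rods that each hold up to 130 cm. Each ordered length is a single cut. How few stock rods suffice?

Total = 100 + 90 + 85 + 75 + 75 + 75 + 35 + 30 + 25 + 20 + 20 = 630 cm.
Lower bound: ⌈630/130⌉ = 5 stock rods.
Also, 6 pieces each exceed 65 cm, and no two of those can share a stock rod, so at least 6 stock rods are needed.
A packing using 6 stock rods:
  stock rod 1: 100 + 30 = 130
  stock rod 2: 90 + 35 = 125
  stock rod 3: 85 + 25 + 20 = 130
  stock rod 4: 75 + 20 = 95
  stock rod 5: 75 = 75
  stock rod 6: 75 = 75
This matches the lower bound, so 6 is optimal.

6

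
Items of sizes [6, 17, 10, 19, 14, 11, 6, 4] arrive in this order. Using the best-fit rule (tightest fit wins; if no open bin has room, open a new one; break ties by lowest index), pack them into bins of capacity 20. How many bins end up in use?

  6 → bin 1 (new)  [load 6/20]
  17 → bin 2 (new)  [load 17/20]
  10 → bin 1  [load 16/20]
  19 → bin 3 (new)  [load 19/20]
  14 → bin 4 (new)  [load 14/20]
  11 → bin 5 (new)  [load 11/20]
  6 → bin 4  [load 20/20]
  4 → bin 1  [load 20/20]
5 bins opened.

5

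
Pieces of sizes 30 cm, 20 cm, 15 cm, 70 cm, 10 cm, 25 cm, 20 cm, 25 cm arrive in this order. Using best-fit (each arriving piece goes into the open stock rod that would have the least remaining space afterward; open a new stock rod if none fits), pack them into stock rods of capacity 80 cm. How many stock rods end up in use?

  30 → stock rod 1 (new)  [load 30/80]
  20 → stock rod 1  [load 50/80]
  15 → stock rod 1  [load 65/80]
  70 → stock rod 2 (new)  [load 70/80]
  10 → stock rod 2  [load 80/80]
  25 → stock rod 3 (new)  [load 25/80]
  20 → stock rod 3  [load 45/80]
  25 → stock rod 3  [load 70/80]
3 stock rods opened.

3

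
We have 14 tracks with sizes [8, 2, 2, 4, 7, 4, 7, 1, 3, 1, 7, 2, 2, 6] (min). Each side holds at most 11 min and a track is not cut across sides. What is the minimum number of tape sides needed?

6

Total = 8 + 7 + 7 + 7 + 6 + 4 + 4 + 3 + 2 + 2 + 2 + 2 + 1 + 1 = 56 min.
Lower bound: ⌈56/11⌉ = 6 tape sides.
A packing using 6 tape sides:
  side 1: 8 + 3 = 11
  side 2: 7 + 4 = 11
  side 3: 7 + 4 = 11
  side 4: 7 + 2 + 2 = 11
  side 5: 6 + 2 + 2 + 1 = 11
  side 6: 1 = 1
This matches the lower bound, so 6 is optimal.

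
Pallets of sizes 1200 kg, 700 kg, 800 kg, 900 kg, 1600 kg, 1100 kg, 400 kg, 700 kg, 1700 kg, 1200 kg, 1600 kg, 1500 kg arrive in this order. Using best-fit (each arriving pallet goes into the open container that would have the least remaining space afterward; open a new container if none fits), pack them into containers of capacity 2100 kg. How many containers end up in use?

8

  1200 → container 1 (new)  [load 1200/2100]
  700 → container 1  [load 1900/2100]
  800 → container 2 (new)  [load 800/2100]
  900 → container 2  [load 1700/2100]
  1600 → container 3 (new)  [load 1600/2100]
  1100 → container 4 (new)  [load 1100/2100]
  400 → container 2  [load 2100/2100]
  700 → container 4  [load 1800/2100]
  1700 → container 5 (new)  [load 1700/2100]
  1200 → container 6 (new)  [load 1200/2100]
  1600 → container 7 (new)  [load 1600/2100]
  1500 → container 8 (new)  [load 1500/2100]
8 containers opened.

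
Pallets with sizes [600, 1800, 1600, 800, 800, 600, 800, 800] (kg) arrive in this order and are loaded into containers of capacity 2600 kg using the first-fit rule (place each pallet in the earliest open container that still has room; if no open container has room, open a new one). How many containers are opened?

4

  600 → container 1 (new)  [load 600/2600]
  1800 → container 1  [load 2400/2600]
  1600 → container 2 (new)  [load 1600/2600]
  800 → container 2  [load 2400/2600]
  800 → container 3 (new)  [load 800/2600]
  600 → container 3  [load 1400/2600]
  800 → container 3  [load 2200/2600]
  800 → container 4 (new)  [load 800/2600]
4 containers opened.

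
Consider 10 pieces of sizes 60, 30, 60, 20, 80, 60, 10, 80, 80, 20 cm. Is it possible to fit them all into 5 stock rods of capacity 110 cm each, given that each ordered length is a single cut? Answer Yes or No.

Total = 500 cm; ⌈500/110⌉ = 5.
6 pieces each exceed half the capacity and cannot share a stock rod, forcing at least 6 stock rods.
At least 6 stock rods are required, but only 5 are allowed.

No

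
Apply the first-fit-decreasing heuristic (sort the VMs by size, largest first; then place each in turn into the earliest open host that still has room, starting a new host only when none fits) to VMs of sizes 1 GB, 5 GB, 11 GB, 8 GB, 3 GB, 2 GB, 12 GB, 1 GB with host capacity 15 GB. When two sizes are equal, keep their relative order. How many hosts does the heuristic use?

3

Sorted descending: 12, 11, 8, 5, 3, 2, 1, 1.
  12 → host 1 (new)  [load 12/15]
  11 → host 2 (new)  [load 11/15]
  8 → host 3 (new)  [load 8/15]
  5 → host 3  [load 13/15]
  3 → host 1  [load 15/15]
  2 → host 2  [load 13/15]
  1 → host 2  [load 14/15]
  1 → host 2  [load 15/15]
3 hosts opened.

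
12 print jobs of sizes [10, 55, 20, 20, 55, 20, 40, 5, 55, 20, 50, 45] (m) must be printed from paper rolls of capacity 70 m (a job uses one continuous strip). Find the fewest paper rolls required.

Total = 55 + 55 + 55 + 50 + 45 + 40 + 20 + 20 + 20 + 20 + 10 + 5 = 395 m.
Lower bound: ⌈395/70⌉ = 6 paper rolls.
A packing using 7 paper rolls:
  roll 1: 55 + 10 + 5 = 70
  roll 2: 55 = 55
  roll 3: 55 = 55
  roll 4: 50 + 20 = 70
  roll 5: 45 + 20 = 65
  roll 6: 40 + 20 = 60
  roll 7: 20 = 20
No arrangement into 6 paper rolls stays within capacity, so 7 is optimal.

7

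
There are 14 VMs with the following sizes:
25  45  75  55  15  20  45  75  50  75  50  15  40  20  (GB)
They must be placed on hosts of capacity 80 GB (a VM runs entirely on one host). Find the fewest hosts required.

9

Total = 75 + 75 + 75 + 55 + 50 + 50 + 45 + 45 + 40 + 25 + 20 + 20 + 15 + 15 = 605 GB.
Lower bound: ⌈605/80⌉ = 8 hosts.
A packing using 9 hosts:
  host 1: 75 = 75
  host 2: 75 = 75
  host 3: 75 = 75
  host 4: 55 + 25 = 80
  host 5: 50 + 20 = 70
  host 6: 50 + 20 = 70
  host 7: 45 + 15 + 15 = 75
  host 8: 45 = 45
  host 9: 40 = 40
No arrangement into 8 hosts stays within capacity, so 9 is optimal.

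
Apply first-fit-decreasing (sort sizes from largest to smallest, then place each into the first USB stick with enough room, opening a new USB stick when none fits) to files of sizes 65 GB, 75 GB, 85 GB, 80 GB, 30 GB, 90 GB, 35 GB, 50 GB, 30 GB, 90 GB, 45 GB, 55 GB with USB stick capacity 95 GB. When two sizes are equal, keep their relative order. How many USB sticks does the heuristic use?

Sorted descending: 90, 90, 85, 80, 75, 65, 55, 50, 45, 35, 30, 30.
  90 → USB stick 1 (new)  [load 90/95]
  90 → USB stick 2 (new)  [load 90/95]
  85 → USB stick 3 (new)  [load 85/95]
  80 → USB stick 4 (new)  [load 80/95]
  75 → USB stick 5 (new)  [load 75/95]
  65 → USB stick 6 (new)  [load 65/95]
  55 → USB stick 7 (new)  [load 55/95]
  50 → USB stick 8 (new)  [load 50/95]
  45 → USB stick 8  [load 95/95]
  35 → USB stick 7  [load 90/95]
  30 → USB stick 6  [load 95/95]
  30 → USB stick 9 (new)  [load 30/95]
9 USB sticks opened.

9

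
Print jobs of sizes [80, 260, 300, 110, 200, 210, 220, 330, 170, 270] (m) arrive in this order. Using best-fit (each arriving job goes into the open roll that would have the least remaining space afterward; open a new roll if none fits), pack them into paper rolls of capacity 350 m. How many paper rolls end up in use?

8

  80 → roll 1 (new)  [load 80/350]
  260 → roll 1  [load 340/350]
  300 → roll 2 (new)  [load 300/350]
  110 → roll 3 (new)  [load 110/350]
  200 → roll 3  [load 310/350]
  210 → roll 4 (new)  [load 210/350]
  220 → roll 5 (new)  [load 220/350]
  330 → roll 6 (new)  [load 330/350]
  170 → roll 7 (new)  [load 170/350]
  270 → roll 8 (new)  [load 270/350]
8 paper rolls opened.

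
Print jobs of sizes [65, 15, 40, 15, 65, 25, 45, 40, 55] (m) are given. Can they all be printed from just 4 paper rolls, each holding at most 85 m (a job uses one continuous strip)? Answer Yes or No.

No

Total = 365 m; ⌈365/85⌉ = 5.
At least 5 paper rolls are required, but only 4 are allowed.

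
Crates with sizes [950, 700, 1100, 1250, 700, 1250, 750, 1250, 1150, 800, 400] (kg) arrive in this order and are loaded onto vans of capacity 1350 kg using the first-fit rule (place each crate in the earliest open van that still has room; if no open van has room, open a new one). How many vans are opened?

  950 → van 1 (new)  [load 950/1350]
  700 → van 2 (new)  [load 700/1350]
  1100 → van 3 (new)  [load 1100/1350]
  1250 → van 4 (new)  [load 1250/1350]
  700 → van 5 (new)  [load 700/1350]
  1250 → van 6 (new)  [load 1250/1350]
  750 → van 7 (new)  [load 750/1350]
  1250 → van 8 (new)  [load 1250/1350]
  1150 → van 9 (new)  [load 1150/1350]
  800 → van 10 (new)  [load 800/1350]
  400 → van 1  [load 1350/1350]
10 vans opened.

10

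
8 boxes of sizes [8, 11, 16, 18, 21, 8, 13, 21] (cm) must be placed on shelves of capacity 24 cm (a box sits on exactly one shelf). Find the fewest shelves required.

6

Total = 21 + 21 + 18 + 16 + 13 + 11 + 8 + 8 = 116 cm.
Lower bound: ⌈116/24⌉ = 5 shelves.
A packing using 6 shelves:
  shelf 1: 21 = 21
  shelf 2: 21 = 21
  shelf 3: 18 = 18
  shelf 4: 16 + 8 = 24
  shelf 5: 13 + 11 = 24
  shelf 6: 8 = 8
No arrangement into 5 shelves stays within capacity, so 6 is optimal.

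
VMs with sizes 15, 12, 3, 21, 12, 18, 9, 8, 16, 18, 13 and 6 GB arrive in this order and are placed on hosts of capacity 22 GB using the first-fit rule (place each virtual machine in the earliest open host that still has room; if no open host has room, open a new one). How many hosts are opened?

8

  15 → host 1 (new)  [load 15/22]
  12 → host 2 (new)  [load 12/22]
  3 → host 1  [load 18/22]
  21 → host 3 (new)  [load 21/22]
  12 → host 4 (new)  [load 12/22]
  18 → host 5 (new)  [load 18/22]
  9 → host 2  [load 21/22]
  8 → host 4  [load 20/22]
  16 → host 6 (new)  [load 16/22]
  18 → host 7 (new)  [load 18/22]
  13 → host 8 (new)  [load 13/22]
  6 → host 6  [load 22/22]
8 hosts opened.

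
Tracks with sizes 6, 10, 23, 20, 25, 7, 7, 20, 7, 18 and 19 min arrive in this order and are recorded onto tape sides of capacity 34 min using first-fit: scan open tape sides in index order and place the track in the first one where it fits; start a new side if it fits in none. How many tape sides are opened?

7

  6 → side 1 (new)  [load 6/34]
  10 → side 1  [load 16/34]
  23 → side 2 (new)  [load 23/34]
  20 → side 3 (new)  [load 20/34]
  25 → side 4 (new)  [load 25/34]
  7 → side 1  [load 23/34]
  7 → side 1  [load 30/34]
  20 → side 5 (new)  [load 20/34]
  7 → side 2  [load 30/34]
  18 → side 6 (new)  [load 18/34]
  19 → side 7 (new)  [load 19/34]
7 tape sides opened.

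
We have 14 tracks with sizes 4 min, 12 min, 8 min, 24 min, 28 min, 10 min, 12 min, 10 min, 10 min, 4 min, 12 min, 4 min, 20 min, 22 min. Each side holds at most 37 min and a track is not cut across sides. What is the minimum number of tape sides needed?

Total = 28 + 24 + 22 + 20 + 12 + 12 + 12 + 10 + 10 + 10 + 8 + 4 + 4 + 4 = 180 min.
Lower bound: ⌈180/37⌉ = 5 tape sides.
A packing using 5 tape sides:
  side 1: 28 + 8 = 36
  side 2: 24 + 12 = 36
  side 3: 22 + 10 + 4 = 36
  side 4: 20 + 12 + 4 = 36
  side 5: 12 + 10 + 10 + 4 = 36
This matches the lower bound, so 5 is optimal.

5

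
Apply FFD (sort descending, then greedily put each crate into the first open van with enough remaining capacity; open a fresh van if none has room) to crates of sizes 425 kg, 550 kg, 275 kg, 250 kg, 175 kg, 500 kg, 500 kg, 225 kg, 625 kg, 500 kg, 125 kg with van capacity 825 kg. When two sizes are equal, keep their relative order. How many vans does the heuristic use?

6

Sorted descending: 625, 550, 500, 500, 500, 425, 275, 250, 225, 175, 125.
  625 → van 1 (new)  [load 625/825]
  550 → van 2 (new)  [load 550/825]
  500 → van 3 (new)  [load 500/825]
  500 → van 4 (new)  [load 500/825]
  500 → van 5 (new)  [load 500/825]
  425 → van 6 (new)  [load 425/825]
  275 → van 2  [load 825/825]
  250 → van 3  [load 750/825]
  225 → van 4  [load 725/825]
  175 → van 1  [load 800/825]
  125 → van 5  [load 625/825]
6 vans opened.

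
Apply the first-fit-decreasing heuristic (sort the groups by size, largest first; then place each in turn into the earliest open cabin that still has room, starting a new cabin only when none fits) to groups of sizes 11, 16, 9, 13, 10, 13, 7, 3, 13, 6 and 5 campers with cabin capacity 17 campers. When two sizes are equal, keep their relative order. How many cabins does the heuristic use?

7

Sorted descending: 16, 13, 13, 13, 11, 10, 9, 7, 6, 5, 3.
  16 → cabin 1 (new)  [load 16/17]
  13 → cabin 2 (new)  [load 13/17]
  13 → cabin 3 (new)  [load 13/17]
  13 → cabin 4 (new)  [load 13/17]
  11 → cabin 5 (new)  [load 11/17]
  10 → cabin 6 (new)  [load 10/17]
  9 → cabin 7 (new)  [load 9/17]
  7 → cabin 6  [load 17/17]
  6 → cabin 5  [load 17/17]
  5 → cabin 7  [load 14/17]
  3 → cabin 2  [load 16/17]
7 cabins opened.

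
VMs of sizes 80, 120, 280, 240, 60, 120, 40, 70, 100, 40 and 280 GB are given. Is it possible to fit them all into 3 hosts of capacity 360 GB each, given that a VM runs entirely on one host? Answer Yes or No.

No

Total = 1430 GB; ⌈1430/360⌉ = 4.
At least 4 hosts are required, but only 3 are allowed.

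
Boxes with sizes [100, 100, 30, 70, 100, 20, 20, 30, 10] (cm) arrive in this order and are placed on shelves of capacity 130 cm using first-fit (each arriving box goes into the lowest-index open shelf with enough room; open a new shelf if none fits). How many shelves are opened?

4

  100 → shelf 1 (new)  [load 100/130]
  100 → shelf 2 (new)  [load 100/130]
  30 → shelf 1  [load 130/130]
  70 → shelf 3 (new)  [load 70/130]
  100 → shelf 4 (new)  [load 100/130]
  20 → shelf 2  [load 120/130]
  20 → shelf 3  [load 90/130]
  30 → shelf 3  [load 120/130]
  10 → shelf 2  [load 130/130]
4 shelves opened.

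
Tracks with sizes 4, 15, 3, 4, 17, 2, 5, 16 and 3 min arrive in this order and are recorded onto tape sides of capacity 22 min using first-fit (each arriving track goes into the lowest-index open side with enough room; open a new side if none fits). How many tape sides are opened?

4

  4 → side 1 (new)  [load 4/22]
  15 → side 1  [load 19/22]
  3 → side 1  [load 22/22]
  4 → side 2 (new)  [load 4/22]
  17 → side 2  [load 21/22]
  2 → side 3 (new)  [load 2/22]
  5 → side 3  [load 7/22]
  16 → side 4 (new)  [load 16/22]
  3 → side 3  [load 10/22]
4 tape sides opened.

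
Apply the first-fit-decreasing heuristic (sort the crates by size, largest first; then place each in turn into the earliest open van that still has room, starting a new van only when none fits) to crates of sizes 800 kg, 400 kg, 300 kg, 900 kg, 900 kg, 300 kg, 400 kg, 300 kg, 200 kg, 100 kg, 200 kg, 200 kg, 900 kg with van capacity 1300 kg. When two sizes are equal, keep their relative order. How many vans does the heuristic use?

5

Sorted descending: 900, 900, 900, 800, 400, 400, 300, 300, 300, 200, 200, 200, 100.
  900 → van 1 (new)  [load 900/1300]
  900 → van 2 (new)  [load 900/1300]
  900 → van 3 (new)  [load 900/1300]
  800 → van 4 (new)  [load 800/1300]
  400 → van 1  [load 1300/1300]
  400 → van 2  [load 1300/1300]
  300 → van 3  [load 1200/1300]
  300 → van 4  [load 1100/1300]
  300 → van 5 (new)  [load 300/1300]
  200 → van 4  [load 1300/1300]
  200 → van 5  [load 500/1300]
  200 → van 5  [load 700/1300]
  100 → van 3  [load 1300/1300]
5 vans opened.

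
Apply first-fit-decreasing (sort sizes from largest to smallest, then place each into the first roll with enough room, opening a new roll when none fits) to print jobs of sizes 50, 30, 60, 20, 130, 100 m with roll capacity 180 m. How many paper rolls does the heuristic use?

Sorted descending: 130, 100, 60, 50, 30, 20.
  130 → roll 1 (new)  [load 130/180]
  100 → roll 2 (new)  [load 100/180]
  60 → roll 2  [load 160/180]
  50 → roll 1  [load 180/180]
  30 → roll 3 (new)  [load 30/180]
  20 → roll 2  [load 180/180]
3 paper rolls opened.

3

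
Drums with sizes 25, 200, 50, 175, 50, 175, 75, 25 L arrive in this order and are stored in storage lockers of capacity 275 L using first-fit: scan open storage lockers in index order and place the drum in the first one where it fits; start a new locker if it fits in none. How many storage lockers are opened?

  25 → locker 1 (new)  [load 25/275]
  200 → locker 1  [load 225/275]
  50 → locker 1  [load 275/275]
  175 → locker 2 (new)  [load 175/275]
  50 → locker 2  [load 225/275]
  175 → locker 3 (new)  [load 175/275]
  75 → locker 3  [load 250/275]
  25 → locker 2  [load 250/275]
3 storage lockers opened.

3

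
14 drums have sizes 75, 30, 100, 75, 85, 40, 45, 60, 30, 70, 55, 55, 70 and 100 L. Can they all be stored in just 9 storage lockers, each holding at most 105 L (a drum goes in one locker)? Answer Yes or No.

No

Total = 890 L; ⌈890/105⌉ = 9.
10 drums each exceed half the capacity and cannot share a locker, forcing at least 10 storage lockers.
At least 10 storage lockers are required, but only 9 are allowed.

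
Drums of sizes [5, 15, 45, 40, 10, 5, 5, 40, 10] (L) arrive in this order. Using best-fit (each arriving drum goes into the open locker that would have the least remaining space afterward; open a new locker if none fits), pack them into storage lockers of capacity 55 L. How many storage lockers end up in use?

  5 → locker 1 (new)  [load 5/55]
  15 → locker 1  [load 20/55]
  45 → locker 2 (new)  [load 45/55]
  40 → locker 3 (new)  [load 40/55]
  10 → locker 2  [load 55/55]
  5 → locker 3  [load 45/55]
  5 → locker 3  [load 50/55]
  40 → locker 4 (new)  [load 40/55]
  10 → locker 4  [load 50/55]
4 storage lockers opened.

4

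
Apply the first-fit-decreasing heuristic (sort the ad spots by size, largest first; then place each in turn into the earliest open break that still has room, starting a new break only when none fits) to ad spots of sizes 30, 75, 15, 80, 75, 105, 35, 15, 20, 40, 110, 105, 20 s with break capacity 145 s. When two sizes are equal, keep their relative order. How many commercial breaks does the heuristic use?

6

Sorted descending: 110, 105, 105, 80, 75, 75, 40, 35, 30, 20, 20, 15, 15.
  110 → break 1 (new)  [load 110/145]
  105 → break 2 (new)  [load 105/145]
  105 → break 3 (new)  [load 105/145]
  80 → break 4 (new)  [load 80/145]
  75 → break 5 (new)  [load 75/145]
  75 → break 6 (new)  [load 75/145]
  40 → break 2  [load 145/145]
  35 → break 1  [load 145/145]
  30 → break 3  [load 135/145]
  20 → break 4  [load 100/145]
  20 → break 4  [load 120/145]
  15 → break 4  [load 135/145]
  15 → break 5  [load 90/145]
6 commercial breaks opened.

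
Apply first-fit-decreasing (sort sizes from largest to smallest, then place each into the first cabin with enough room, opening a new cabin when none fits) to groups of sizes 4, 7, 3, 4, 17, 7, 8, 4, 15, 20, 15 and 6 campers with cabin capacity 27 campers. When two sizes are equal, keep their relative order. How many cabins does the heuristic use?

5

Sorted descending: 20, 17, 15, 15, 8, 7, 7, 6, 4, 4, 4, 3.
  20 → cabin 1 (new)  [load 20/27]
  17 → cabin 2 (new)  [load 17/27]
  15 → cabin 3 (new)  [load 15/27]
  15 → cabin 4 (new)  [load 15/27]
  8 → cabin 2  [load 25/27]
  7 → cabin 1  [load 27/27]
  7 → cabin 3  [load 22/27]
  6 → cabin 4  [load 21/27]
  4 → cabin 3  [load 26/27]
  4 → cabin 4  [load 25/27]
  4 → cabin 5 (new)  [load 4/27]
  3 → cabin 5  [load 7/27]
5 cabins opened.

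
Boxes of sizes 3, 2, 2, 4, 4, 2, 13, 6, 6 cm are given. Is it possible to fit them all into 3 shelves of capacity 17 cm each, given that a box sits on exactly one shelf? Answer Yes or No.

Yes

A valid assignment using 3 shelves:
  shelf 1: 13 + 4 = 17
  shelf 2: 6 + 6 + 4 = 16
  shelf 3: 3 + 2 + 2 + 2 = 9
Every load is within 17 cm, so 3 shelves suffice.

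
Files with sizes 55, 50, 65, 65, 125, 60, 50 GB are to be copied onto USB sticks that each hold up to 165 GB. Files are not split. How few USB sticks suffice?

4

Total = 125 + 65 + 65 + 60 + 55 + 50 + 50 = 470 GB.
Lower bound: ⌈470/165⌉ = 3 USB sticks.
A packing using 4 USB sticks:
  USB stick 1: 125 = 125
  USB stick 2: 65 + 65 = 130
  USB stick 3: 60 + 55 + 50 = 165
  USB stick 4: 50 = 50
No arrangement into 3 USB sticks stays within capacity, so 4 is optimal.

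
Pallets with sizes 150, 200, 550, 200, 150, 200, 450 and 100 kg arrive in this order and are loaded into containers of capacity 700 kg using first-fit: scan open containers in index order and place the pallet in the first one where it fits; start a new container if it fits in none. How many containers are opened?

  150 → container 1 (new)  [load 150/700]
  200 → container 1  [load 350/700]
  550 → container 2 (new)  [load 550/700]
  200 → container 1  [load 550/700]
  150 → container 1  [load 700/700]
  200 → container 3 (new)  [load 200/700]
  450 → container 3  [load 650/700]
  100 → container 2  [load 650/700]
3 containers opened.

3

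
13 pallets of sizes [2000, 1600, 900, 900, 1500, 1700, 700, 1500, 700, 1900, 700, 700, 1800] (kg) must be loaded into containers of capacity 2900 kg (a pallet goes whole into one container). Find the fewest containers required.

7

Total = 2000 + 1900 + 1800 + 1700 + 1600 + 1500 + 1500 + 900 + 900 + 700 + 700 + 700 + 700 = 16600 kg.
Lower bound: ⌈16600/2900⌉ = 6 containers.
Also, 7 pallets each exceed 1450 kg, and no two of those can share a container, so at least 7 containers are needed.
A packing using 7 containers:
  container 1: 2000 + 900 = 2900
  container 2: 1900 + 900 = 2800
  container 3: 1800 + 700 = 2500
  container 4: 1700 + 700 = 2400
  container 5: 1600 + 700 = 2300
  container 6: 1500 + 700 = 2200
  container 7: 1500 = 1500
This matches the lower bound, so 7 is optimal.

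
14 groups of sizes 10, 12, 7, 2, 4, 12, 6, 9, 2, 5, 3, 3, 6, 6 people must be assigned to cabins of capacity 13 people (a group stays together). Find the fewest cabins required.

Total = 12 + 12 + 10 + 9 + 7 + 6 + 6 + 6 + 5 + 4 + 3 + 3 + 2 + 2 = 87 people.
Lower bound: ⌈87/13⌉ = 7 cabins.
A packing using 7 cabins:
  cabin 1: 12 = 12
  cabin 2: 12 = 12
  cabin 3: 10 + 3 = 13
  cabin 4: 9 + 4 = 13
  cabin 5: 7 + 6 = 13
  cabin 6: 6 + 6 = 12
  cabin 7: 5 + 3 + 2 + 2 = 12
This matches the lower bound, so 7 is optimal.

7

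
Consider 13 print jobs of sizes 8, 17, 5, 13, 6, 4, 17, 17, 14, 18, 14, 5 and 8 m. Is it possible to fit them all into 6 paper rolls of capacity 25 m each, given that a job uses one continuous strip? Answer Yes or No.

No

Total = 146 m; ⌈146/25⌉ = 6.
7 print jobs each exceed half the capacity and cannot share a roll, forcing at least 7 paper rolls.
At least 7 paper rolls are required, but only 6 are allowed.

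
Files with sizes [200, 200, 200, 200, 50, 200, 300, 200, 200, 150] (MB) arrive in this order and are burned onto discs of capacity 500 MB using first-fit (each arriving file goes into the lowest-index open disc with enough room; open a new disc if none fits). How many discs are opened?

5

  200 → disc 1 (new)  [load 200/500]
  200 → disc 1  [load 400/500]
  200 → disc 2 (new)  [load 200/500]
  200 → disc 2  [load 400/500]
  50 → disc 1  [load 450/500]
  200 → disc 3 (new)  [load 200/500]
  300 → disc 3  [load 500/500]
  200 → disc 4 (new)  [load 200/500]
  200 → disc 4  [load 400/500]
  150 → disc 5 (new)  [load 150/500]
5 discs opened.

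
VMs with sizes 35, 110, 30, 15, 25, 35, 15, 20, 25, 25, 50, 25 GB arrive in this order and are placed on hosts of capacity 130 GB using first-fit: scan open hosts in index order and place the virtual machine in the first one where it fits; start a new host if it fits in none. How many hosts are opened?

  35 → host 1 (new)  [load 35/130]
  110 → host 2 (new)  [load 110/130]
  30 → host 1  [load 65/130]
  15 → host 1  [load 80/130]
  25 → host 1  [load 105/130]
  35 → host 3 (new)  [load 35/130]
  15 → host 1  [load 120/130]
  20 → host 2  [load 130/130]
  25 → host 3  [load 60/130]
  25 → host 3  [load 85/130]
  50 → host 4 (new)  [load 50/130]
  25 → host 3  [load 110/130]
4 hosts opened.

4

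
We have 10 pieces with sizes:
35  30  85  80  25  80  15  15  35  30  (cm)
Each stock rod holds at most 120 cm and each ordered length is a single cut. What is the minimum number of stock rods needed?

4

Total = 85 + 80 + 80 + 35 + 35 + 30 + 30 + 25 + 15 + 15 = 430 cm.
Lower bound: ⌈430/120⌉ = 4 stock rods.
A packing using 4 stock rods:
  stock rod 1: 85 + 35 = 120
  stock rod 2: 80 + 35 = 115
  stock rod 3: 80 + 30 = 110
  stock rod 4: 30 + 25 + 15 + 15 = 85
This matches the lower bound, so 4 is optimal.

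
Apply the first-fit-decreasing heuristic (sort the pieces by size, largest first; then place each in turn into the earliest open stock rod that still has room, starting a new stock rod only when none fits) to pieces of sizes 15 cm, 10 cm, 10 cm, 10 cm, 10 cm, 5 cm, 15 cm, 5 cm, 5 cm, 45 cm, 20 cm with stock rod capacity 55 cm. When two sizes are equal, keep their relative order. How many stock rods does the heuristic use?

Sorted descending: 45, 20, 15, 15, 10, 10, 10, 10, 5, 5, 5.
  45 → stock rod 1 (new)  [load 45/55]
  20 → stock rod 2 (new)  [load 20/55]
  15 → stock rod 2  [load 35/55]
  15 → stock rod 2  [load 50/55]
  10 → stock rod 1  [load 55/55]
  10 → stock rod 3 (new)  [load 10/55]
  10 → stock rod 3  [load 20/55]
  10 → stock rod 3  [load 30/55]
  5 → stock rod 2  [load 55/55]
  5 → stock rod 3  [load 35/55]
  5 → stock rod 3  [load 40/55]
3 stock rods opened.

3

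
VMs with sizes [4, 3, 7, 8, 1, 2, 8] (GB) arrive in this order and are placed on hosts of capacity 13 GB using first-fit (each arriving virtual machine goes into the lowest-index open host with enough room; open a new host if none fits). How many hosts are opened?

4

  4 → host 1 (new)  [load 4/13]
  3 → host 1  [load 7/13]
  7 → host 2 (new)  [load 7/13]
  8 → host 3 (new)  [load 8/13]
  1 → host 1  [load 8/13]
  2 → host 1  [load 10/13]
  8 → host 4 (new)  [load 8/13]
4 hosts opened.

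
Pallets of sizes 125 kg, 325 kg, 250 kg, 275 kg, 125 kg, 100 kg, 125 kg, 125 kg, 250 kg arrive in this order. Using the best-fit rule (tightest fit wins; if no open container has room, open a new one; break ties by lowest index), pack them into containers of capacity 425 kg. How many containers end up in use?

  125 → container 1 (new)  [load 125/425]
  325 → container 2 (new)  [load 325/425]
  250 → container 1  [load 375/425]
  275 → container 3 (new)  [load 275/425]
  125 → container 3  [load 400/425]
  100 → container 2  [load 425/425]
  125 → container 4 (new)  [load 125/425]
  125 → container 4  [load 250/425]
  250 → container 5 (new)  [load 250/425]
5 containers opened.

5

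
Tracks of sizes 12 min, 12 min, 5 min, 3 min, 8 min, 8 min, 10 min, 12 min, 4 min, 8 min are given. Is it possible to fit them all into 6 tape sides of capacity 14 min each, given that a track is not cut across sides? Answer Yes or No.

Total = 82 min; ⌈82/14⌉ = 6.
7 tracks each exceed half the capacity and cannot share a side, forcing at least 7 tape sides.
At least 7 tape sides are required, but only 6 are allowed.

No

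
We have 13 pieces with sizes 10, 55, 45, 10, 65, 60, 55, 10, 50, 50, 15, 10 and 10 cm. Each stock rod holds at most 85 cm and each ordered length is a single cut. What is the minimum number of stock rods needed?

7

Total = 65 + 60 + 55 + 55 + 50 + 50 + 45 + 15 + 10 + 10 + 10 + 10 + 10 = 445 cm.
Lower bound: ⌈445/85⌉ = 6 stock rods.
Also, 7 pieces each exceed 85/2 cm, and no two of those can share a stock rod, so at least 7 stock rods are needed.
A packing using 7 stock rods:
  stock rod 1: 65 + 15 = 80
  stock rod 2: 60 + 10 + 10 = 80
  stock rod 3: 55 + 10 + 10 + 10 = 85
  stock rod 4: 55 = 55
  stock rod 5: 50 = 50
  stock rod 6: 50 = 50
  stock rod 7: 45 = 45
This matches the lower bound, so 7 is optimal.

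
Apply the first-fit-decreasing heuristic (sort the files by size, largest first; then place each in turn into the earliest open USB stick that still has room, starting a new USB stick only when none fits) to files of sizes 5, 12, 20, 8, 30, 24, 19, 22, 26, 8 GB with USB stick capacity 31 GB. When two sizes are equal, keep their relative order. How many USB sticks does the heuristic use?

6

Sorted descending: 30, 26, 24, 22, 20, 19, 12, 8, 8, 5.
  30 → USB stick 1 (new)  [load 30/31]
  26 → USB stick 2 (new)  [load 26/31]
  24 → USB stick 3 (new)  [load 24/31]
  22 → USB stick 4 (new)  [load 22/31]
  20 → USB stick 5 (new)  [load 20/31]
  19 → USB stick 6 (new)  [load 19/31]
  12 → USB stick 6  [load 31/31]
  8 → USB stick 4  [load 30/31]
  8 → USB stick 5  [load 28/31]
  5 → USB stick 2  [load 31/31]
6 USB sticks opened.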